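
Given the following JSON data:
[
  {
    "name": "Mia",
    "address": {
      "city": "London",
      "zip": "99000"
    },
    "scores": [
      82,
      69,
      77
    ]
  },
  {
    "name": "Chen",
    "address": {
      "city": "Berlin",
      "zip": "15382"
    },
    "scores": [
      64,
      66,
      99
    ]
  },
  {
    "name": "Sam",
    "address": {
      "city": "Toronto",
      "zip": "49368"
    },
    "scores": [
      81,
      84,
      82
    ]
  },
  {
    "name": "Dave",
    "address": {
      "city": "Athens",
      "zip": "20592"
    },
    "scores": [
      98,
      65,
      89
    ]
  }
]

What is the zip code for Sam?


Path: records[2].address.zip
Value: 49368

ANSWER: 49368


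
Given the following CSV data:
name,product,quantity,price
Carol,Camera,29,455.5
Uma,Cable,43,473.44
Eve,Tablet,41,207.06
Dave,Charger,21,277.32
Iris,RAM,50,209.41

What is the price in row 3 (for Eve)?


Row 3: Eve
Column 'price' = 207.06

ANSWER: 207.06


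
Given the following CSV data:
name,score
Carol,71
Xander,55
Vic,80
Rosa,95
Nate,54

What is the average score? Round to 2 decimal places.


Scores: 71, 55, 80, 95, 54
Sum = 355
Count = 5
Average = 355 / 5 = 71.00

ANSWER: 71.00


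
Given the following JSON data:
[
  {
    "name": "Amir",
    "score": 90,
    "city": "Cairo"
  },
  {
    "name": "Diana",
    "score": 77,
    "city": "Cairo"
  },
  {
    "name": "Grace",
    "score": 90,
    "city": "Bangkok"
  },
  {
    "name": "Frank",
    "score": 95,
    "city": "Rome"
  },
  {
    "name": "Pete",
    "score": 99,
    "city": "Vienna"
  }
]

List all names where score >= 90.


Filtering records where score >= 90:
  Amir (score=90) -> YES
  Diana (score=77) -> no
  Grace (score=90) -> YES
  Frank (score=95) -> YES
  Pete (score=99) -> YES


ANSWER: Amir, Grace, Frank, Pete


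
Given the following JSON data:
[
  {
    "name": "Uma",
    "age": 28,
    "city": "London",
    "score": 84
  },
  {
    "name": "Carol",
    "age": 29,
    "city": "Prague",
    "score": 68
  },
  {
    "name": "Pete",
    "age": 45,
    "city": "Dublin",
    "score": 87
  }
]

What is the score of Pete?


Looking up record where name = Pete
Record index: 2
Field 'score' = 87

ANSWER: 87


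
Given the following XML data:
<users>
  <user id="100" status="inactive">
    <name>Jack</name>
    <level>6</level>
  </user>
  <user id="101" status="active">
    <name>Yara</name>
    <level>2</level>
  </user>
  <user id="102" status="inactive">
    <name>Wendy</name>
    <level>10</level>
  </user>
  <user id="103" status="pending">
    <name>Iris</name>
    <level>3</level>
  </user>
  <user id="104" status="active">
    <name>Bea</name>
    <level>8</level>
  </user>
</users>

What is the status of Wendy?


Finding user with name = Wendy
user id="102" status="inactive"

ANSWER: inactive


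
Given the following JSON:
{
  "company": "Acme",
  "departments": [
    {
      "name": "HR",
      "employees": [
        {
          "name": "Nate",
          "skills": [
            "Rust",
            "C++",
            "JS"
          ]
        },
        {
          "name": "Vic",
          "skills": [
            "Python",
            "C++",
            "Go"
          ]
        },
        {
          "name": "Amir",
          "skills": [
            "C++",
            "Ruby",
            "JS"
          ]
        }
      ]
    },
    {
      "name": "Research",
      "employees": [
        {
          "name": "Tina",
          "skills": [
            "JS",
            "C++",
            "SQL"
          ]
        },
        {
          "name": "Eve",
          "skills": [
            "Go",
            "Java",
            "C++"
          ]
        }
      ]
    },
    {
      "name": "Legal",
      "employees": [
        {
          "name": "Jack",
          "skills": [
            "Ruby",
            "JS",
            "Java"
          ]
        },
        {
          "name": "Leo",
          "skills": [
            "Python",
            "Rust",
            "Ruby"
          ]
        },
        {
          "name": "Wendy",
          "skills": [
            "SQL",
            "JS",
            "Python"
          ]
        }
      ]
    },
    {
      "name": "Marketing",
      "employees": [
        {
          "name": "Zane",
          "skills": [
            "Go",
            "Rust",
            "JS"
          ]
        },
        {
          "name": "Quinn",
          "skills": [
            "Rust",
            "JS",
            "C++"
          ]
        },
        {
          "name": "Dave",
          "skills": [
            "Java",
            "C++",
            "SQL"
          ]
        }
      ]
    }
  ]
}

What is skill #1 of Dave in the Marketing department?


Path: departments[3].employees[2].skills[0]
Value: Java

ANSWER: Java


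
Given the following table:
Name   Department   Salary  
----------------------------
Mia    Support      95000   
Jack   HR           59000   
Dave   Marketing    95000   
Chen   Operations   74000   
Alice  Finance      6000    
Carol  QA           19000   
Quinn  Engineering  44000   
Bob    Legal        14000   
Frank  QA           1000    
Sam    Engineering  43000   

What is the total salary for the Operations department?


Operations department members:
  Chen: 74000
Total = 74000 = 74000

ANSWER: 74000


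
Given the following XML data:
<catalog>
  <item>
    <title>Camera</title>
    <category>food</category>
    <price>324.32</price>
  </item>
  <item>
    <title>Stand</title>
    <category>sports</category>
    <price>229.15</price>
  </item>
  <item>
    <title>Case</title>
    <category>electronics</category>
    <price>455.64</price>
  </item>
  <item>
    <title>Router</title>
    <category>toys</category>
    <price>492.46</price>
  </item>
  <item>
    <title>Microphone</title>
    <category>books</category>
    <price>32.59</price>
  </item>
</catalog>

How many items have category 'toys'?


Scanning <item> elements for <category>toys</category>:
  Item 4: Router -> MATCH
Count: 1

ANSWER: 1


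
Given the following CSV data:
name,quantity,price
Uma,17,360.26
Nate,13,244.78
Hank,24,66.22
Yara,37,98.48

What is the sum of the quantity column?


Values in 'quantity' column:
  Row 1: 17
  Row 2: 13
  Row 3: 24
  Row 4: 37
Sum = 17 + 13 + 24 + 37 = 91

ANSWER: 91


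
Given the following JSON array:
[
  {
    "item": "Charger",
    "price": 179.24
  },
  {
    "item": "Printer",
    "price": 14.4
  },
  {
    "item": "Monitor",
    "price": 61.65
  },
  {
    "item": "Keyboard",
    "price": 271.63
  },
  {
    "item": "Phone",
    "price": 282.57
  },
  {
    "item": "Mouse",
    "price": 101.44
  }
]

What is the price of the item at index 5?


Array index 5 -> Mouse
price = 101.44

ANSWER: 101.44


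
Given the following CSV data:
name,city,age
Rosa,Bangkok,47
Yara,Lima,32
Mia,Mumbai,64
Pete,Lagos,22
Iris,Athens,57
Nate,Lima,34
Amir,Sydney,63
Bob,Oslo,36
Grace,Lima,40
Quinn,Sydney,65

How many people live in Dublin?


Scanning city column for 'Dublin':
Total matches: 0

ANSWER: 0


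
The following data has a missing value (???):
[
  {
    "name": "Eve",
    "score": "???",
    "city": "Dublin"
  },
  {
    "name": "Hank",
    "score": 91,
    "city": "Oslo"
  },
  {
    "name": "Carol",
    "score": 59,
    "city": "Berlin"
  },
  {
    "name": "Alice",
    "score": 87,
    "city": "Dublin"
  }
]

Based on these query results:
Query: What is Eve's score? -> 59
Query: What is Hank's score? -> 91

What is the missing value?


The missing value is Eve's score
From query: Eve's score = 59

ANSWER: 59


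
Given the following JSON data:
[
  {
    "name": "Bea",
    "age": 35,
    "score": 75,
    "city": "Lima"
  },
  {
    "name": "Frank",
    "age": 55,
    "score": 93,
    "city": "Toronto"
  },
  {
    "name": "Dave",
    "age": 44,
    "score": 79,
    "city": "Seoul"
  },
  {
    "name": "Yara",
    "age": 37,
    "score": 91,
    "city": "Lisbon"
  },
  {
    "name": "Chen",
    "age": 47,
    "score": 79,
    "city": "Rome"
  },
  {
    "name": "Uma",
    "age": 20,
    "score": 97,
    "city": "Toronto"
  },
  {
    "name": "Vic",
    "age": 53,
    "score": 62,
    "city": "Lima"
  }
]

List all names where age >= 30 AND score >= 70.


Checking both conditions:
  Bea (age=35, score=75) -> YES
  Frank (age=55, score=93) -> YES
  Dave (age=44, score=79) -> YES
  Yara (age=37, score=91) -> YES
  Chen (age=47, score=79) -> YES
  Uma (age=20, score=97) -> no
  Vic (age=53, score=62) -> no


ANSWER: Bea, Frank, Dave, Yara, Chen


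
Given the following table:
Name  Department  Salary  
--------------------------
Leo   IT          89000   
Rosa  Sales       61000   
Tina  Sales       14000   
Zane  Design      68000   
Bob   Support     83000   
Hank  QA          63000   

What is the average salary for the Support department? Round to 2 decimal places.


Support department members:
  Bob: 83000
Sum = 83000
Count = 1
Average = 83000 / 1 = 83000.00

ANSWER: 83000.00


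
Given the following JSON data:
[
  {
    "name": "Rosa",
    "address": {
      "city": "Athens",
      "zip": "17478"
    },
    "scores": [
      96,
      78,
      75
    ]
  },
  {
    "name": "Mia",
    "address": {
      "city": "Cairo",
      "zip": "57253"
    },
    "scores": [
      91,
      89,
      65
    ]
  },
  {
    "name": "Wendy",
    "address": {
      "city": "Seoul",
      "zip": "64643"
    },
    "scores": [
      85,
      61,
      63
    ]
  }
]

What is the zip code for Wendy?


Path: records[2].address.zip
Value: 64643

ANSWER: 64643


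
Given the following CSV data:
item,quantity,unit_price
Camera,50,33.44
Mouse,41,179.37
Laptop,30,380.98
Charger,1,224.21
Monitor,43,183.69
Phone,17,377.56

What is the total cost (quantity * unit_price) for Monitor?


Row: Monitor
quantity = 43
unit_price = 183.69
total = 43 * 183.69 = 7898.67

ANSWER: 7898.67


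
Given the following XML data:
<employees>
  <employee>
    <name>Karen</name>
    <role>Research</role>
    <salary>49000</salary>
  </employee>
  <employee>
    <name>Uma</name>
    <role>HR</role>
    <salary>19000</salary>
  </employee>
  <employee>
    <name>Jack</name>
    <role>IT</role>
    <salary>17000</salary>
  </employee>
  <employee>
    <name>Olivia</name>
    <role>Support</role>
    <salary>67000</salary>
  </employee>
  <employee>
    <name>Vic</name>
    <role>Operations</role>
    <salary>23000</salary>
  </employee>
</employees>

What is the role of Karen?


Searching for <employee> with <name>Karen</name>
Found at position 1
<role>Research</role>

ANSWER: Research


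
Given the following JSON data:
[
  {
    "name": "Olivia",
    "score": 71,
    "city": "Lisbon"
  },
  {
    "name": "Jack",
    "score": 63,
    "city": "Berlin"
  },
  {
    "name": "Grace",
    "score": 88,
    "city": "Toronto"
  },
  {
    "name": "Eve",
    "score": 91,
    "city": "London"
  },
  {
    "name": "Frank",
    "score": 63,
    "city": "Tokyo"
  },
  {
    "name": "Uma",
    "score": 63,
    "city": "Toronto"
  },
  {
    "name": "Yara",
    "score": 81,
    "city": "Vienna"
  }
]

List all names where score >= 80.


Filtering records where score >= 80:
  Olivia (score=71) -> no
  Jack (score=63) -> no
  Grace (score=88) -> YES
  Eve (score=91) -> YES
  Frank (score=63) -> no
  Uma (score=63) -> no
  Yara (score=81) -> YES


ANSWER: Grace, Eve, Yara


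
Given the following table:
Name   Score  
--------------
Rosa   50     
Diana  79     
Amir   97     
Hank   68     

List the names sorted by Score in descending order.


Sorting by Score (descending):
  Amir: 97
  Diana: 79
  Hank: 68
  Rosa: 50


ANSWER: Amir, Diana, Hank, Rosa


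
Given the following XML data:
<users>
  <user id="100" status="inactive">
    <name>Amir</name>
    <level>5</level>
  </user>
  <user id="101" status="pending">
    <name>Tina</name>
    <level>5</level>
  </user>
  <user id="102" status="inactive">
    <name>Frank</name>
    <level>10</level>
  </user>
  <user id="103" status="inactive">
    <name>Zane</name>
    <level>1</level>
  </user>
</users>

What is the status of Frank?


Finding user with name = Frank
user id="102" status="inactive"

ANSWER: inactive


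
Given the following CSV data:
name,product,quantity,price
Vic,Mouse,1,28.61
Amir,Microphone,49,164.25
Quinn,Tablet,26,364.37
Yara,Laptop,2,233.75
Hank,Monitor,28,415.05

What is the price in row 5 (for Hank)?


Row 5: Hank
Column 'price' = 415.05

ANSWER: 415.05


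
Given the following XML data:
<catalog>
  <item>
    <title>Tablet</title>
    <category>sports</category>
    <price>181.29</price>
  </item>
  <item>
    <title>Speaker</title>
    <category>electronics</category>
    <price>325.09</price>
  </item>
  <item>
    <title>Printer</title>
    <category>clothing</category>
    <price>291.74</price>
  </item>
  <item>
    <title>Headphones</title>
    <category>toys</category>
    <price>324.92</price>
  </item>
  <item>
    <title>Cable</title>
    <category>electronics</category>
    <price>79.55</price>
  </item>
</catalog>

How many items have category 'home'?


Scanning <item> elements for <category>home</category>:
Count: 0

ANSWER: 0


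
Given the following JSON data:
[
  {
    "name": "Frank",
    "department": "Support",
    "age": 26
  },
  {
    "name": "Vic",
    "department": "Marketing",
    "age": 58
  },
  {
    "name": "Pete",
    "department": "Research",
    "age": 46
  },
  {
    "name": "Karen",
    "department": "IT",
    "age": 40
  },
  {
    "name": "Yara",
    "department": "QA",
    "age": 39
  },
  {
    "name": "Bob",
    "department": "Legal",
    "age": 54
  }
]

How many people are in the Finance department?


Scanning records for department = Finance
  No matches found
Count: 0

ANSWER: 0


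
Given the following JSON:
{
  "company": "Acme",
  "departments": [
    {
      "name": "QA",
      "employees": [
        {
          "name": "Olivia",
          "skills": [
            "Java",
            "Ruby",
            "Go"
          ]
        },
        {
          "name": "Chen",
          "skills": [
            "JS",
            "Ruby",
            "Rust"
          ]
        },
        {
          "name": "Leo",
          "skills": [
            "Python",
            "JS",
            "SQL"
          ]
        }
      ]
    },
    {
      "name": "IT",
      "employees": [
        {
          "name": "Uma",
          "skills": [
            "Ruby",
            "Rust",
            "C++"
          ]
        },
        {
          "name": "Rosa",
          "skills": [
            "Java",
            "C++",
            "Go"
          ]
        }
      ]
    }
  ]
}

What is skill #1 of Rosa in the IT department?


Path: departments[1].employees[1].skills[0]
Value: Java

ANSWER: Java


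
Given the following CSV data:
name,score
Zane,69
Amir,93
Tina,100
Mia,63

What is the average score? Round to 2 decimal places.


Scores: 69, 93, 100, 63
Sum = 325
Count = 4
Average = 325 / 4 = 81.25

ANSWER: 81.25


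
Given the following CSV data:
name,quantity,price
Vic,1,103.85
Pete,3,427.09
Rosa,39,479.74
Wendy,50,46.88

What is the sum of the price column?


Values in 'price' column:
  Row 1: 103.85
  Row 2: 427.09
  Row 3: 479.74
  Row 4: 46.88
Sum = 103.85 + 427.09 + 479.74 + 46.88 = 1057.56

ANSWER: 1057.56


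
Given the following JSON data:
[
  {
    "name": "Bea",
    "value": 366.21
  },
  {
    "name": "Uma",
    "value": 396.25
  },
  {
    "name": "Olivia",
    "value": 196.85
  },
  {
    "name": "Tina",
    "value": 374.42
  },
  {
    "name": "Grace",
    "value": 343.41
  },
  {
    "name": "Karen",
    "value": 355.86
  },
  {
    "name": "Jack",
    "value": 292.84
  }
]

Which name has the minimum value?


Comparing values:
  Bea: 366.21
  Uma: 396.25
  Olivia: 196.85
  Tina: 374.42
  Grace: 343.41
  Karen: 355.86
  Jack: 292.84
Minimum: Olivia (196.85)

ANSWER: Olivia


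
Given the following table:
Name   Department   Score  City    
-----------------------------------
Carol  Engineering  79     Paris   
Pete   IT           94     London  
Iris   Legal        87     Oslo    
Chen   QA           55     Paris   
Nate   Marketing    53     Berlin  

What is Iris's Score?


Row 3: Iris
Score = 87

ANSWER: 87


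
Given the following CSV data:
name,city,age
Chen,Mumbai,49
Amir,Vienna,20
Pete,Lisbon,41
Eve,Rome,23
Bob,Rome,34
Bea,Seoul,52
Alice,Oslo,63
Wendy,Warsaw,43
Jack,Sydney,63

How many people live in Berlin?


Scanning city column for 'Berlin':
Total matches: 0

ANSWER: 0


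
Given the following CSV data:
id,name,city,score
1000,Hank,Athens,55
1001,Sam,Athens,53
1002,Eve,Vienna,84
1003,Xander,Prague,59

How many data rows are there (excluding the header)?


Counting rows (excluding header):
Header: id,name,city,score
Data rows: 4

ANSWER: 4


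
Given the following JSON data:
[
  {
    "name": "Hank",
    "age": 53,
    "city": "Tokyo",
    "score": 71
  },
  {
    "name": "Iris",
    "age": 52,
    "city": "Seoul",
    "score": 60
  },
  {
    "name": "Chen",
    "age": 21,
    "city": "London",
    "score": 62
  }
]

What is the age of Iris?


Looking up record where name = Iris
Record index: 1
Field 'age' = 52

ANSWER: 52


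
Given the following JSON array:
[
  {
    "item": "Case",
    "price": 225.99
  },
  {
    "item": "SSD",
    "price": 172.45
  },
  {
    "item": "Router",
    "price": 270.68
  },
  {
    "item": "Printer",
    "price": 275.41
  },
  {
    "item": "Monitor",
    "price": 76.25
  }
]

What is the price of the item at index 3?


Array index 3 -> Printer
price = 275.41

ANSWER: 275.41


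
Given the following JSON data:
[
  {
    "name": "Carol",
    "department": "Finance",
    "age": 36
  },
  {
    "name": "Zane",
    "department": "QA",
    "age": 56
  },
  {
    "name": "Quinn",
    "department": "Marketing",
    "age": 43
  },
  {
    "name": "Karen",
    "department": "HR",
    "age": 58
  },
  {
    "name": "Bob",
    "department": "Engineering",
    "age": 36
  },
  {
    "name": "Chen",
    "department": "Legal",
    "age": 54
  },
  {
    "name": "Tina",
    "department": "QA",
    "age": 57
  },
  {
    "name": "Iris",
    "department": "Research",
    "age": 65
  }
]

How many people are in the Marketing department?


Scanning records for department = Marketing
  Record 2: Quinn
Count: 1

ANSWER: 1


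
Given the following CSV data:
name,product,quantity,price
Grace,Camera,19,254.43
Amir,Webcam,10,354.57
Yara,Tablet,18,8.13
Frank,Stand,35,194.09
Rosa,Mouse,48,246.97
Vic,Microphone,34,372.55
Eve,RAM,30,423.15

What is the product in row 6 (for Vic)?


Row 6: Vic
Column 'product' = Microphone

ANSWER: Microphone


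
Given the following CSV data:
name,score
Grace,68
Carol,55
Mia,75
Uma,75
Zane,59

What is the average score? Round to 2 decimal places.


Scores: 68, 55, 75, 75, 59
Sum = 332
Count = 5
Average = 332 / 5 = 66.40

ANSWER: 66.40


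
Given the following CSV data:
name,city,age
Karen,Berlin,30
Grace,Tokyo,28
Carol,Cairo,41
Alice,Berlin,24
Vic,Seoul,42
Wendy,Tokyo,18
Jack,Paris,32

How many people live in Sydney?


Scanning city column for 'Sydney':
Total matches: 0

ANSWER: 0


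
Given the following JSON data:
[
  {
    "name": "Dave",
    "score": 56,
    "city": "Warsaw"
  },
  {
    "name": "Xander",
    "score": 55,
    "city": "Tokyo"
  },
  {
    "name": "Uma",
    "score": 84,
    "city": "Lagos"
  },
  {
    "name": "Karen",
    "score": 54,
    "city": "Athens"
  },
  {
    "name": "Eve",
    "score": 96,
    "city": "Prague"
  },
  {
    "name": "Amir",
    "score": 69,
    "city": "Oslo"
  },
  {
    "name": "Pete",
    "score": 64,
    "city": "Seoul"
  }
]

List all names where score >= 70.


Filtering records where score >= 70:
  Dave (score=56) -> no
  Xander (score=55) -> no
  Uma (score=84) -> YES
  Karen (score=54) -> no
  Eve (score=96) -> YES
  Amir (score=69) -> no
  Pete (score=64) -> no


ANSWER: Uma, Eve


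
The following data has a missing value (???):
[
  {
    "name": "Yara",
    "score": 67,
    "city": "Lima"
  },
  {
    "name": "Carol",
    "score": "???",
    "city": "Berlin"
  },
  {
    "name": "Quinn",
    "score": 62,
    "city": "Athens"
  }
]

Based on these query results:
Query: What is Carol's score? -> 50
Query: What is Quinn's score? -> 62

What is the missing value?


The missing value is Carol's score
From query: Carol's score = 50

ANSWER: 50


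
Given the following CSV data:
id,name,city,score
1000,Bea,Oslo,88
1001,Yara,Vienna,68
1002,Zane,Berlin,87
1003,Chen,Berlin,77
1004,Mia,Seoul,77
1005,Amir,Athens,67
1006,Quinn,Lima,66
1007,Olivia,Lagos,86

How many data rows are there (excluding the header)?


Counting rows (excluding header):
Header: id,name,city,score
Data rows: 8

ANSWER: 8


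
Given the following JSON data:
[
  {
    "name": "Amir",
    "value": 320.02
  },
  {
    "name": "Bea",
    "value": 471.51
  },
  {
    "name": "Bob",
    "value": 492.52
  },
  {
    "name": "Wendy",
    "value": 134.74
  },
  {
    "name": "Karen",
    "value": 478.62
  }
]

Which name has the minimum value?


Comparing values:
  Amir: 320.02
  Bea: 471.51
  Bob: 492.52
  Wendy: 134.74
  Karen: 478.62
Minimum: Wendy (134.74)

ANSWER: Wendy


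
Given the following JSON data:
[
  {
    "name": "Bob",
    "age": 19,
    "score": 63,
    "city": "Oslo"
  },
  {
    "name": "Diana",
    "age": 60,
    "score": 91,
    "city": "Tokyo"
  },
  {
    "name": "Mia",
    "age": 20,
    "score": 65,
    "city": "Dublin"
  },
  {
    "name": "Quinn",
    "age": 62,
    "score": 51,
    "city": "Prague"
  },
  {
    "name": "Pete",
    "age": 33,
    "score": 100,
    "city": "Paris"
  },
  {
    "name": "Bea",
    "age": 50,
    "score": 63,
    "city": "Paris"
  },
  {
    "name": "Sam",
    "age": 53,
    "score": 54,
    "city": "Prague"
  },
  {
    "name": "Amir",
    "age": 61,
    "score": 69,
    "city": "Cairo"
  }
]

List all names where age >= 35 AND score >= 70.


Checking both conditions:
  Bob (age=19, score=63) -> no
  Diana (age=60, score=91) -> YES
  Mia (age=20, score=65) -> no
  Quinn (age=62, score=51) -> no
  Pete (age=33, score=100) -> no
  Bea (age=50, score=63) -> no
  Sam (age=53, score=54) -> no
  Amir (age=61, score=69) -> no


ANSWER: Diana


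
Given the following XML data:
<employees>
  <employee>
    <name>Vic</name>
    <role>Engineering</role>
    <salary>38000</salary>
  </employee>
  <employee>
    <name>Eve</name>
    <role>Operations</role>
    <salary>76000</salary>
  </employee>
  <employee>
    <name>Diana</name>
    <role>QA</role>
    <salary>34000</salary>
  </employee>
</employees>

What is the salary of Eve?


Searching for <employee> with <name>Eve</name>
Found at position 2
<salary>76000</salary>

ANSWER: 76000


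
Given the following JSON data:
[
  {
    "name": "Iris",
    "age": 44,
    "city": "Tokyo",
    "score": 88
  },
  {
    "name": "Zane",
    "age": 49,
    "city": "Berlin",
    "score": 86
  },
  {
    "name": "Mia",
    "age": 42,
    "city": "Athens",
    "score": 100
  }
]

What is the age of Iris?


Looking up record where name = Iris
Record index: 0
Field 'age' = 44

ANSWER: 44


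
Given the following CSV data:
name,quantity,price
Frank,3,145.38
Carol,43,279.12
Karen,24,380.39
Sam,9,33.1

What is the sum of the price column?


Values in 'price' column:
  Row 1: 145.38
  Row 2: 279.12
  Row 3: 380.39
  Row 4: 33.1
Sum = 145.38 + 279.12 + 380.39 + 33.1 = 837.99

ANSWER: 837.99


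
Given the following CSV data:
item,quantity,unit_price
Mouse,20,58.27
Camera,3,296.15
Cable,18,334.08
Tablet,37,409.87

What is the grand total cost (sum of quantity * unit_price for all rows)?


Computing row totals:
  Mouse: 20 * 58.27 = 1165.4
  Camera: 3 * 296.15 = 888.45
  Cable: 18 * 334.08 = 6013.44
  Tablet: 37 * 409.87 = 15165.19
Grand total = 1165.4 + 888.45 + 6013.44 + 15165.19 = 23232.48

ANSWER: 23232.48


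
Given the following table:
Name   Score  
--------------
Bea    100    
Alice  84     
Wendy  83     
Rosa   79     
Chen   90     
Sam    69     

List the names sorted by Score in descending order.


Sorting by Score (descending):
  Bea: 100
  Chen: 90
  Alice: 84
  Wendy: 83
  Rosa: 79
  Sam: 69


ANSWER: Bea, Chen, Alice, Wendy, Rosa, Sam


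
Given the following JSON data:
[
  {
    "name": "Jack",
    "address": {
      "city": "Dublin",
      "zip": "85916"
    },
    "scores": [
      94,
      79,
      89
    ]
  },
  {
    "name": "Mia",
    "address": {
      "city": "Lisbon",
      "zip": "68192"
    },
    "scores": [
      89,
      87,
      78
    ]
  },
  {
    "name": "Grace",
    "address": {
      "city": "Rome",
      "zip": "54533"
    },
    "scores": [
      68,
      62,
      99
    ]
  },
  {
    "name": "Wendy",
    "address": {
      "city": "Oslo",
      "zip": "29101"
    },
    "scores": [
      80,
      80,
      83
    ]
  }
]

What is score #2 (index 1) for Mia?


Path: records[1].scores[1]
Value: 87

ANSWER: 87


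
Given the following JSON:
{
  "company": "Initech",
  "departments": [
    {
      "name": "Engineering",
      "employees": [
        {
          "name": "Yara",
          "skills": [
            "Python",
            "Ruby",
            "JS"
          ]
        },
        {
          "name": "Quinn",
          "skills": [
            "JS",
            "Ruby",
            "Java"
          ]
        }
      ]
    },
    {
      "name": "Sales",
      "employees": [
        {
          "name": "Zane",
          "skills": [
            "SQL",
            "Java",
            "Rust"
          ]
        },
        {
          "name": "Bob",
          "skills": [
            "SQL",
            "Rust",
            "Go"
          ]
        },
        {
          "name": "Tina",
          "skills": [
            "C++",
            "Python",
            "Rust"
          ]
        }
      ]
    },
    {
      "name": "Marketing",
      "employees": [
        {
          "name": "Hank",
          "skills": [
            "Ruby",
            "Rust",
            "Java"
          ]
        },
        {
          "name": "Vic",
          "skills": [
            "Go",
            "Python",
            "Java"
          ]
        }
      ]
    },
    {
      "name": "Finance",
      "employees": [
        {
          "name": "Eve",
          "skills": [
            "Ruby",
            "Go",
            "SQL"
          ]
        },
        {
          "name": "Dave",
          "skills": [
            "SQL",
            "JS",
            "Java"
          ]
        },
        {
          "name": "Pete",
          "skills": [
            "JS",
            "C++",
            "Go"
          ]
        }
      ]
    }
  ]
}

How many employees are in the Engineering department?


Path: departments[0].employees
Count: 2

ANSWER: 2


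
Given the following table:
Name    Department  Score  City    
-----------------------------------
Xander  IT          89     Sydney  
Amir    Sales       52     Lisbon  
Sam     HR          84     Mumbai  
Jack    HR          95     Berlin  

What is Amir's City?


Row 2: Amir
City = Lisbon

ANSWER: Lisbon


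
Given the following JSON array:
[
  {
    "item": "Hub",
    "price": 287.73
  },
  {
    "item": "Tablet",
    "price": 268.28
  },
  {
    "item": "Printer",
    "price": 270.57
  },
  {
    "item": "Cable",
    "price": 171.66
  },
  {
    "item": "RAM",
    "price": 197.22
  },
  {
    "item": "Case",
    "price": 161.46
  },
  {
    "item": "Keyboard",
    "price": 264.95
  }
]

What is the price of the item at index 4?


Array index 4 -> RAM
price = 197.22

ANSWER: 197.22


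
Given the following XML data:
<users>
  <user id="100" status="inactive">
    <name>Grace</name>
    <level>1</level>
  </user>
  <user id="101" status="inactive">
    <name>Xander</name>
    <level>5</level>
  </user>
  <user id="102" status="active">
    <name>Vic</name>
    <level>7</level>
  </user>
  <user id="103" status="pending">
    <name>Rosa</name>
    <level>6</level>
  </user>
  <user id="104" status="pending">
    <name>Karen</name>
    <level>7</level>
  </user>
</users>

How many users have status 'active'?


Counting users with status='active':
  Vic (id=102) -> MATCH
Count: 1

ANSWER: 1


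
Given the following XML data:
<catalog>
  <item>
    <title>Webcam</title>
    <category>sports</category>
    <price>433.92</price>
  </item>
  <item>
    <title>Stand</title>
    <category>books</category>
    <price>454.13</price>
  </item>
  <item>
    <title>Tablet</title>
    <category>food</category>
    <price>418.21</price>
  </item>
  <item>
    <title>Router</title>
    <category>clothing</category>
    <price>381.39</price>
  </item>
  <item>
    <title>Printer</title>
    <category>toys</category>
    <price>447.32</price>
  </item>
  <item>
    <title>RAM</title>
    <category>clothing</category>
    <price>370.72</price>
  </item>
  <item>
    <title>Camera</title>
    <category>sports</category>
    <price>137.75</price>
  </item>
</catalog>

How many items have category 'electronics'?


Scanning <item> elements for <category>electronics</category>:
Count: 0

ANSWER: 0


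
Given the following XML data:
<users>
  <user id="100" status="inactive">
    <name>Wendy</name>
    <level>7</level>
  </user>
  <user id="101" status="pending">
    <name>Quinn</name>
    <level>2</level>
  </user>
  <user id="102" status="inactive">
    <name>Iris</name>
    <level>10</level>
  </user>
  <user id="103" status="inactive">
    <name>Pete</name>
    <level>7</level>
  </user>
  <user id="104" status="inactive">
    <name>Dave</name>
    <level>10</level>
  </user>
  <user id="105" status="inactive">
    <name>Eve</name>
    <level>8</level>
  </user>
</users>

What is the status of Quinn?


Finding user with name = Quinn
user id="101" status="pending"

ANSWER: pending


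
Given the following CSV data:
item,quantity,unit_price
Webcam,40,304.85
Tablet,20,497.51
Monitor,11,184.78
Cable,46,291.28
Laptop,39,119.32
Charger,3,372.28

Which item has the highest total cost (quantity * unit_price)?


Computing row totals:
  Webcam: 12194.0
  Tablet: 9950.2
  Monitor: 2032.58
  Cable: 13398.88
  Laptop: 4653.48
  Charger: 1116.84
Maximum: Cable (13398.88)

ANSWER: Cable


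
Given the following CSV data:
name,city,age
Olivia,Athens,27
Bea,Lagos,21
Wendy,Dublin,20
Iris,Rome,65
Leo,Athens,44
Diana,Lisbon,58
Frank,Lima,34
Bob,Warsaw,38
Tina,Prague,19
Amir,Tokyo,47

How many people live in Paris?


Scanning city column for 'Paris':
Total matches: 0

ANSWER: 0


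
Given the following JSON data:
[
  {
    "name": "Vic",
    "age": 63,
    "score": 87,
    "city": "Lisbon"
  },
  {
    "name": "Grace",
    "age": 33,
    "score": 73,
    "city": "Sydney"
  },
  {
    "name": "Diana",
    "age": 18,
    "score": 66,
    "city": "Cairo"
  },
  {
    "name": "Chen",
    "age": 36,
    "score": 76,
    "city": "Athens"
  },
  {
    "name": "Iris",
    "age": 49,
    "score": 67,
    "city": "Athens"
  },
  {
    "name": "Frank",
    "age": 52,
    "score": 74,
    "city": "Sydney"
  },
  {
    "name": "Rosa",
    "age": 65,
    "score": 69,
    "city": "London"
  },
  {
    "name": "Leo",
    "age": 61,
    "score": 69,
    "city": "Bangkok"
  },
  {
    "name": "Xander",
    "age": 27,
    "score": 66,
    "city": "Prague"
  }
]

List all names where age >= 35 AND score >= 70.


Checking both conditions:
  Vic (age=63, score=87) -> YES
  Grace (age=33, score=73) -> no
  Diana (age=18, score=66) -> no
  Chen (age=36, score=76) -> YES
  Iris (age=49, score=67) -> no
  Frank (age=52, score=74) -> YES
  Rosa (age=65, score=69) -> no
  Leo (age=61, score=69) -> no
  Xander (age=27, score=66) -> no


ANSWER: Vic, Chen, Frank


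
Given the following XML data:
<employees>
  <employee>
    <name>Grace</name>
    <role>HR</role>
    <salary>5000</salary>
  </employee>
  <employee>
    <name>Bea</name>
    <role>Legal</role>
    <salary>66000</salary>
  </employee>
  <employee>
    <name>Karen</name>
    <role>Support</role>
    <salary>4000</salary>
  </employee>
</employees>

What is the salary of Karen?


Searching for <employee> with <name>Karen</name>
Found at position 3
<salary>4000</salary>

ANSWER: 4000


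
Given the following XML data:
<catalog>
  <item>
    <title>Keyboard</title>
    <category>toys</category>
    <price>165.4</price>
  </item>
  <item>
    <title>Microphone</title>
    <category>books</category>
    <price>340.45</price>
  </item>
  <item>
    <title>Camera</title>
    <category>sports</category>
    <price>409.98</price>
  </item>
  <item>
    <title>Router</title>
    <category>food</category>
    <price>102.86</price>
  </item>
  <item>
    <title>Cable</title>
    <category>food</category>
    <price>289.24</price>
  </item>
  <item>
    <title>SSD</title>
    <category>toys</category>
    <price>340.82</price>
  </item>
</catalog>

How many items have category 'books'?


Scanning <item> elements for <category>books</category>:
  Item 2: Microphone -> MATCH
Count: 1

ANSWER: 1


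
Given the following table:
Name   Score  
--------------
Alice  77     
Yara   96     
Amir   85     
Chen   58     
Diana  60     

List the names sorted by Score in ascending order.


Sorting by Score (ascending):
  Chen: 58
  Diana: 60
  Alice: 77
  Amir: 85
  Yara: 96


ANSWER: Chen, Diana, Alice, Amir, Yara


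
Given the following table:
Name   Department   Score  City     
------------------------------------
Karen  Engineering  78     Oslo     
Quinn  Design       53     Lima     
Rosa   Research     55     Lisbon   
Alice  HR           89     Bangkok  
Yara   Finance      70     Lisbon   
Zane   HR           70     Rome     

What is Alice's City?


Row 4: Alice
City = Bangkok

ANSWER: Bangkok


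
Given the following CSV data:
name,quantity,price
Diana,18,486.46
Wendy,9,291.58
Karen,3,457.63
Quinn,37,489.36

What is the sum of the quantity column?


Values in 'quantity' column:
  Row 1: 18
  Row 2: 9
  Row 3: 3
  Row 4: 37
Sum = 18 + 9 + 3 + 37 = 67

ANSWER: 67


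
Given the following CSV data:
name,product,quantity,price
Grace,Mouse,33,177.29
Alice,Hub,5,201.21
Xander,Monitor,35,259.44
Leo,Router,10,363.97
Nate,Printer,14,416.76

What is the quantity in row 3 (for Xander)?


Row 3: Xander
Column 'quantity' = 35

ANSWER: 35


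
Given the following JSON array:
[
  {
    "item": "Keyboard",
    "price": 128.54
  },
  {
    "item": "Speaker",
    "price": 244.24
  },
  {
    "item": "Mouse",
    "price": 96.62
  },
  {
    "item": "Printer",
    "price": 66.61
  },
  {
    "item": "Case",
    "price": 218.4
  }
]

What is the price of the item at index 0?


Array index 0 -> Keyboard
price = 128.54

ANSWER: 128.54


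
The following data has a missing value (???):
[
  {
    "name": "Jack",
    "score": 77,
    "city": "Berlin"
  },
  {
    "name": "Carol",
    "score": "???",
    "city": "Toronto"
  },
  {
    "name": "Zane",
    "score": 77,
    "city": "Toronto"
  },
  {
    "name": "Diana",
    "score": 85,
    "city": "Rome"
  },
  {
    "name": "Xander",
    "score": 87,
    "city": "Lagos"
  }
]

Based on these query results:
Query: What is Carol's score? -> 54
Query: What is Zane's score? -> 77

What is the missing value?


The missing value is Carol's score
From query: Carol's score = 54

ANSWER: 54


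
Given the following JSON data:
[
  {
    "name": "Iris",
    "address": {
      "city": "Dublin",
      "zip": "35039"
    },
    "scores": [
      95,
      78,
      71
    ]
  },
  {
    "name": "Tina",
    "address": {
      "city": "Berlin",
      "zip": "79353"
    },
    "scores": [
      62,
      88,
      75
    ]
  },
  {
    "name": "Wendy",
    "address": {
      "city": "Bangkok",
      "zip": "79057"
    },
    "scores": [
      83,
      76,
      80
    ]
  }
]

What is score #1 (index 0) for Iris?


Path: records[0].scores[0]
Value: 95

ANSWER: 95


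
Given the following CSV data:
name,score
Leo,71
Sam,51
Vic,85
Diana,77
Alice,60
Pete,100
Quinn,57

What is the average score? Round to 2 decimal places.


Scores: 71, 51, 85, 77, 60, 100, 57
Sum = 501
Count = 7
Average = 501 / 7 = 71.57

ANSWER: 71.57


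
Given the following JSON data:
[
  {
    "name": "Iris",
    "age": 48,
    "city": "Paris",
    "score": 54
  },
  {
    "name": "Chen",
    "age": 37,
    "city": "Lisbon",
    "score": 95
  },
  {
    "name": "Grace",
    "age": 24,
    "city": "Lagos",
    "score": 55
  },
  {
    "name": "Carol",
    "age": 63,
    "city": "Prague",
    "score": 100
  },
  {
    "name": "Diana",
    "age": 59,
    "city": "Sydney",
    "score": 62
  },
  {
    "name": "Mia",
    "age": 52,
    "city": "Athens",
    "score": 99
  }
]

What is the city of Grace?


Looking up record where name = Grace
Record index: 2
Field 'city' = Lagos

ANSWER: Lagos


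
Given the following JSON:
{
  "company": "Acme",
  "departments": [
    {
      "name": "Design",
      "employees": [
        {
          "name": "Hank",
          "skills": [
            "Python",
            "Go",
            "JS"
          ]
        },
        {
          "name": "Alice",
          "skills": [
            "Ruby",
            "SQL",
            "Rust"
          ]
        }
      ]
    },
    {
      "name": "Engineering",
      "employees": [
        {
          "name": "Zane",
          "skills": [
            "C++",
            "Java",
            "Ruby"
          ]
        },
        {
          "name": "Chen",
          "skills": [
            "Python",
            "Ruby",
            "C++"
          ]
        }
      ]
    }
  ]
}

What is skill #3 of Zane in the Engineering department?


Path: departments[1].employees[0].skills[2]
Value: Ruby

ANSWER: Ruby


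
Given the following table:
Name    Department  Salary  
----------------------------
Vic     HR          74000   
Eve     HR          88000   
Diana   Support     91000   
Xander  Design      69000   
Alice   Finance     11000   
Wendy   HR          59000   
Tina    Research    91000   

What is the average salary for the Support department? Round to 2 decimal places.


Support department members:
  Diana: 91000
Sum = 91000
Count = 1
Average = 91000 / 1 = 91000.00

ANSWER: 91000.00


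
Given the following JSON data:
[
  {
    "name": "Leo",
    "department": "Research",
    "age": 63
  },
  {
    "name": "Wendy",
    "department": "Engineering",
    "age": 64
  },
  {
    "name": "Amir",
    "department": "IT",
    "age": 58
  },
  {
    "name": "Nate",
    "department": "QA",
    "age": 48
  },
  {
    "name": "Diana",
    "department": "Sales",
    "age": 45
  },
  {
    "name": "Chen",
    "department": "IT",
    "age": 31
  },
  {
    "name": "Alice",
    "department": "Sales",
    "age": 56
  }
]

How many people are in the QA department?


Scanning records for department = QA
  Record 3: Nate
Count: 1

ANSWER: 1


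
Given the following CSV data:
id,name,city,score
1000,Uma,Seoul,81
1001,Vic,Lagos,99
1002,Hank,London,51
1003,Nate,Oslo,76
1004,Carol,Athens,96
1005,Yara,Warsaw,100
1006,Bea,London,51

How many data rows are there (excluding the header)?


Counting rows (excluding header):
Header: id,name,city,score
Data rows: 7

ANSWER: 7


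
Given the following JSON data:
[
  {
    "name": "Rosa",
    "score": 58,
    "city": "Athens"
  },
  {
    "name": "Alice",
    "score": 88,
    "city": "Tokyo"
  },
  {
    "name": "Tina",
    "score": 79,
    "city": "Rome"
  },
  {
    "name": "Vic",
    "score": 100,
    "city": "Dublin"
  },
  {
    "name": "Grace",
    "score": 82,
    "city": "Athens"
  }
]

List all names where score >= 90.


Filtering records where score >= 90:
  Rosa (score=58) -> no
  Alice (score=88) -> no
  Tina (score=79) -> no
  Vic (score=100) -> YES
  Grace (score=82) -> no


ANSWER: Vic


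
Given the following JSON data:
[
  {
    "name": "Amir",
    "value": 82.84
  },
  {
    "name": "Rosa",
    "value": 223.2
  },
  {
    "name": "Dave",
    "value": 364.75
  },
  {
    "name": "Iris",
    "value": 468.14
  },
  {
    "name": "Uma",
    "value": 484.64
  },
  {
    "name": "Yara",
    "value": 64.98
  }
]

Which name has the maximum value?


Comparing values:
  Amir: 82.84
  Rosa: 223.2
  Dave: 364.75
  Iris: 468.14
  Uma: 484.64
  Yara: 64.98
Maximum: Uma (484.64)

ANSWER: Uma
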